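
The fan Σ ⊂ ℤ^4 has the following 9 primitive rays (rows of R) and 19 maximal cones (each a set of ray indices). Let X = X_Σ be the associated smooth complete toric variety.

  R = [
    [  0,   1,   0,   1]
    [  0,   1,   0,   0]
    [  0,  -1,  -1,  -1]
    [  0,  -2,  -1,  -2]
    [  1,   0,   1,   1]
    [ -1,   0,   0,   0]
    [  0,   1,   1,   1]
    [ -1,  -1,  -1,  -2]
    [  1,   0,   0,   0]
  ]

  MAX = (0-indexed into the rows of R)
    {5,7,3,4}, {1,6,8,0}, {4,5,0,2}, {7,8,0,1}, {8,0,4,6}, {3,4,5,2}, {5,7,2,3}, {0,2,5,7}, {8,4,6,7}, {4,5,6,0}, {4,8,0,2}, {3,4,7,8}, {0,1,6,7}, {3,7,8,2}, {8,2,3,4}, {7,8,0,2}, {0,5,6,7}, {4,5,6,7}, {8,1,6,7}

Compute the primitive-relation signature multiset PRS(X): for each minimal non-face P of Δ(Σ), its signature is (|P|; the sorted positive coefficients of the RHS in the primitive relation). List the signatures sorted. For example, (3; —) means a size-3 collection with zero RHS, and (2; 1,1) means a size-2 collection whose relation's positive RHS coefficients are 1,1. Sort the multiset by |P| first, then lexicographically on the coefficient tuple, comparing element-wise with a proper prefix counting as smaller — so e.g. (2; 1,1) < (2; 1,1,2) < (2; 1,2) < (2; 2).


Minimal non-faces — 11 found among 9 rays, 19 max cones:

  P={2,6}:  v_{2} + v_{6} = 0  so sig = (2; —)
  P={5,8}:  v_{5} + v_{8} = 0  so sig = (2; —)
  P={0,3}:  v_{0} + v_{3} = v_{2}  so sig = (2; 1)
  P={1,3}:  v_{1} + v_{3} = v_{7} + v_{8}  so sig = (2; 1,1)
  P={1,4}:  v_{1} + v_{4} = v_{6} + v_{8}  so sig = (2; 1,1)
  P={3,6}:  v_{3} + v_{6} = v_{4} + v_{7}  so sig = (2; 1,1)
  P={1,2}:  v_{1} + v_{2} = v_{0} + v_{7} + v_{8}  so sig = (2; 1,1,1)
  P={1,5}:  v_{1} + v_{5} = v_{0} + v_{6} + v_{7}  so sig = (2; 1,1,1)
  P={0,4,7}:  v_{0} + v_{4} + v_{7} = 0  so sig = (3; —)
  P={2,4,7}:  v_{2} + v_{4} + v_{7} = v_{3}  so sig = (3; 1)
  P={0,6,7,8}:  v_{0} + v_{6} + v_{7} + v_{8} = v_{1}  so sig = (4; 1)

Sorted signature multiset PRS(X):
    |P|=2: 8 collections, coeffs (), (), (1), (1,1), (1,1), (1,1), (1,1,1), (1,1,1)
    |P|=3: 2 collections, coeffs (), (1)
    |P|=4: 1 collection, coeffs (1)


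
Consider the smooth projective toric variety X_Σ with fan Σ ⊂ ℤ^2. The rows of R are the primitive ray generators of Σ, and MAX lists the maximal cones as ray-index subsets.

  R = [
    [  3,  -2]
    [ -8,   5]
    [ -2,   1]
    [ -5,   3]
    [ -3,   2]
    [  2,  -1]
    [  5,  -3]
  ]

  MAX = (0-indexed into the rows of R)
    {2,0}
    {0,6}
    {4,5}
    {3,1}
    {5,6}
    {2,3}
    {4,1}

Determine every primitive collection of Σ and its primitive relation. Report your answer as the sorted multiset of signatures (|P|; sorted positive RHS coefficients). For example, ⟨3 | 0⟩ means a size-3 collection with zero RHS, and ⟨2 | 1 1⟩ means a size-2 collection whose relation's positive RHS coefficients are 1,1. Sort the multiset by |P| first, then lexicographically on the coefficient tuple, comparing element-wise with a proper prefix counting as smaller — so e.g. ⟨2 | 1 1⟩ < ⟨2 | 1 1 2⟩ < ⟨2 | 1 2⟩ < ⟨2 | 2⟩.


Primitive collections (14):

  P = {0,4}:  v_{0} + v_{4} = 0  ⇒ sig = ⟨2 | 0⟩
  P = {2,5}:  v_{2} + v_{5} = 0  ⇒ sig = ⟨2 | 0⟩
  P = {3,6}:  v_{3} + v_{6} = 0  ⇒ sig = ⟨2 | 0⟩
  P = {0,1}:  v_{0} + v_{1} = v_{3}  ⇒ sig = ⟨2 | 1⟩
  P = {0,3}:  v_{0} + v_{3} = v_{2}  ⇒ sig = ⟨2 | 1⟩
  P = {0,5}:  v_{0} + v_{5} = v_{6}  ⇒ sig = ⟨2 | 1⟩
  P = {1,6}:  v_{1} + v_{6} = v_{4}  ⇒ sig = ⟨2 | 1⟩
  P = {2,4}:  v_{2} + v_{4} = v_{3}  ⇒ sig = ⟨2 | 1⟩
  P = {2,6}:  v_{2} + v_{6} = v_{0}  ⇒ sig = ⟨2 | 1⟩
  P = {3,4}:  v_{3} + v_{4} = v_{1}  ⇒ sig = ⟨2 | 1⟩
  P = {3,5}:  v_{3} + v_{5} = v_{4}  ⇒ sig = ⟨2 | 1⟩
  P = {4,6}:  v_{4} + v_{6} = v_{5}  ⇒ sig = ⟨2 | 1⟩
  P = {1,2}:  v_{1} + v_{2} = 2·v_{3}  ⇒ sig = ⟨2 | 2⟩
  P = {1,5}:  v_{1} + v_{5} = 2·v_{4}  ⇒ sig = ⟨2 | 2⟩

Hence PRS(X_Σ) =
{ ⟨2 | 0⟩ ×3,  ⟨2 | 1⟩ ×9,  ⟨2 | 2⟩ ×2 }


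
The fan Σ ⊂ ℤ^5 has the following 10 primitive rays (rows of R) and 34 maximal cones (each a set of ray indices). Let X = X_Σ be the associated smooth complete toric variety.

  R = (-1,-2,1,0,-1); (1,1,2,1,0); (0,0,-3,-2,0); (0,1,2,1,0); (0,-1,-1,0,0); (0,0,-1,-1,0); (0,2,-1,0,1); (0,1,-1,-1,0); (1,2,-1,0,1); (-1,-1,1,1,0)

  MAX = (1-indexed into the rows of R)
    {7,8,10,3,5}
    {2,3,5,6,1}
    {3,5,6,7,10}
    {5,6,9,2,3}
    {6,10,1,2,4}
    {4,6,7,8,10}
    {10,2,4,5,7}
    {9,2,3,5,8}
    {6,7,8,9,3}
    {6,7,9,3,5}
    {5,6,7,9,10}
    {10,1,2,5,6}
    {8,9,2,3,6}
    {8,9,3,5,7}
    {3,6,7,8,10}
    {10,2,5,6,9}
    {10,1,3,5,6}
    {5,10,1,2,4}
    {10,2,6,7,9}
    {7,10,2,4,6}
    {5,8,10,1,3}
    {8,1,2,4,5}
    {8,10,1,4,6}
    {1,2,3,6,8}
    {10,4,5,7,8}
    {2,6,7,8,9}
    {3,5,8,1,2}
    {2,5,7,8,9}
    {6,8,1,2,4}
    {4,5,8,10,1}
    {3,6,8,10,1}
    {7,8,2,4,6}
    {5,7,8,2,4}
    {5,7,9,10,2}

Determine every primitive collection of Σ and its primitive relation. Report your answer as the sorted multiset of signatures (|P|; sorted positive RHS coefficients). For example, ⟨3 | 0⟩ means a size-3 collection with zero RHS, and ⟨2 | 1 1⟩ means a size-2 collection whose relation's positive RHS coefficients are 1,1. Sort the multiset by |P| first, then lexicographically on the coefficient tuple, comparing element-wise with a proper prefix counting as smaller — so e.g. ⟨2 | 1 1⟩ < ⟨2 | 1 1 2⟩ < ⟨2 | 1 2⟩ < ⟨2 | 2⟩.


12 minimal non-faces of Δ(Σ) (on 10 rays):

  P={1,9}:  v_{1} + v_{9} = 0 ; sig = ⟨2 | 0⟩
  P={3,4}:  v_{3} + v_{4} = v_{8} ; sig = ⟨2 | 1⟩
  P={1,7}:  v_{1} + v_{7} = v_{8} + v_{10} ; sig = ⟨2 | 1 1⟩
  P={4,9}:  v_{4} + v_{9} = v_{2} + v_{7} ; sig = ⟨2 | 1 1⟩
  P={2,3,10}:  v_{2} + v_{3} + v_{10} = 0 ; sig = ⟨3 | 0⟩
  P={4,5,6}:  v_{4} + v_{5} + v_{6} = 0 ; sig = ⟨3 | 0⟩
  P={2,8,10}:  v_{2} + v_{8} + v_{10} = v_{4} ; sig = ⟨3 | 1⟩
  P={5,6,8}:  v_{5} + v_{6} + v_{8} = v_{3} ; sig = ⟨3 | 1⟩
  P={8,9,10}:  v_{8} + v_{9} + v_{10} = v_{7} ; sig = ⟨3 | 1⟩
  P={2,3,7}:  v_{2} + v_{3} + v_{7} = v_{8} + v_{9} ; sig = ⟨3 | 1 1⟩
  P={3,9,10}:  v_{3} + v_{9} + v_{10} = v_{5} + v_{6} + v_{7} ; sig = ⟨3 | 1 1 1⟩
  P={2,5,6,7}:  v_{2} + v_{5} + v_{6} + v_{7} = v_{9} ; sig = ⟨4 | 1⟩

Signatures (|P|; sorted positive RHS coefficients), sorted:
    |P|=2: 4 collections, coeffs (), (1), (1,1), (1,1)
    |P|=3: 7 collections, coeffs (), (), (1), (1), (1), (1,1), (1,1,1)
    |P|=4: 1 collection, coeffs (1)


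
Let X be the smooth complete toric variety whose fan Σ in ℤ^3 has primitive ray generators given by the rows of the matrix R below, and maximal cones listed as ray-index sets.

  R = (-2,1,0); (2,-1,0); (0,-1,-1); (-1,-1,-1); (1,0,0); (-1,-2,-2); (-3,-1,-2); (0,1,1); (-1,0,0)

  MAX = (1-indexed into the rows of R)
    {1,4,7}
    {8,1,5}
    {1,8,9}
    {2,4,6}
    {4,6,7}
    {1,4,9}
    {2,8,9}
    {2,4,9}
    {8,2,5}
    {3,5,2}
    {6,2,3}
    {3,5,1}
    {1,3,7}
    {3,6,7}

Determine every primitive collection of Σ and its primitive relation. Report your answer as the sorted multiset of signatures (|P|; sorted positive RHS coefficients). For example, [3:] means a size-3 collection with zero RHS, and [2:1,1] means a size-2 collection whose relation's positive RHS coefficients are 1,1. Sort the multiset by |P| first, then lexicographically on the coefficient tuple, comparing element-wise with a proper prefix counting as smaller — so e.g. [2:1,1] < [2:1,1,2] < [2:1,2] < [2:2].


Primitive collections (15):

  P = {1,2}:  v_{1} + v_{2} = 0  ⇒ sig = [2:]
  P = {3,8}:  v_{3} + v_{8} = 0  ⇒ sig = [2:]
  P = {5,9}:  v_{5} + v_{9} = 0  ⇒ sig = [2:]
  P = {1,6}:  v_{1} + v_{6} = v_{7}  ⇒ sig = [2:1]
  P = {2,7}:  v_{2} + v_{7} = v_{6}  ⇒ sig = [2:1]
  P = {3,4}:  v_{3} + v_{4} = v_{6}  ⇒ sig = [2:1]
  P = {3,9}:  v_{3} + v_{9} = v_{4}  ⇒ sig = [2:1]
  P = {4,5}:  v_{4} + v_{5} = v_{3}  ⇒ sig = [2:1]
  P = {4,8}:  v_{4} + v_{8} = v_{9}  ⇒ sig = [2:1]
  P = {6,8}:  v_{6} + v_{8} = v_{4}  ⇒ sig = [2:1]
  P = {7,8}:  v_{7} + v_{8} = v_{1} + v_{4}  ⇒ sig = [2:1,1]
  P = {5,7}:  v_{5} + v_{7} = v_{1} + 2·v_{3}  ⇒ sig = [2:1,2]
  P = {7,9}:  v_{7} + v_{9} = v_{1} + 2·v_{4}  ⇒ sig = [2:1,2]
  P = {5,6}:  v_{5} + v_{6} = 2·v_{3}  ⇒ sig = [2:2]
  P = {6,9}:  v_{6} + v_{9} = 2·v_{4}  ⇒ sig = [2:2]

Hence PRS(X_Σ) =
[[2:], [2:], [2:], [2:1], [2:1], [2:1], [2:1], [2:1], [2:1], [2:1], [2:1,1], [2:1,2], [2:1,2], [2:2], [2:2]]


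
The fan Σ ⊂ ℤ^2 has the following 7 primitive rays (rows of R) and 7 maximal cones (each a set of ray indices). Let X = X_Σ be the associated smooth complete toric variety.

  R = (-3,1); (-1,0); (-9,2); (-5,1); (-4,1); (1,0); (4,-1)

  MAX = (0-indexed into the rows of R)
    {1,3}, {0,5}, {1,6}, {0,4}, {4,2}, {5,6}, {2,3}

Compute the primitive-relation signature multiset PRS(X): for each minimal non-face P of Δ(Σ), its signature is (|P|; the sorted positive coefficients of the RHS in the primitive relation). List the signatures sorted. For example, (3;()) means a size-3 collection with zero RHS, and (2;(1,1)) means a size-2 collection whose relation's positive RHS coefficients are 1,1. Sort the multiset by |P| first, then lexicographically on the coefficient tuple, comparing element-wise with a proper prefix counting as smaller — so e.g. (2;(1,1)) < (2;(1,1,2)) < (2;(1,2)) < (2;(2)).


|primitive collections| = 14. Relations:

  • {1,5}:  v_{1} + v_{5} = 0  →  sig = (2;())
  • {4,6}:  v_{4} + v_{6} = 0  →  sig = (2;())
  • {0,1}:  v_{0} + v_{1} = v_{4}  →  sig = (2;(1))
  • {0,6}:  v_{0} + v_{6} = v_{5}  →  sig = (2;(1))
  • {1,4}:  v_{1} + v_{4} = v_{3}  →  sig = (2;(1))
  • {2,6}:  v_{2} + v_{6} = v_{3}  →  sig = (2;(1))
  • {3,4}:  v_{3} + v_{4} = v_{2}  →  sig = (2;(1))
  • {3,5}:  v_{3} + v_{5} = v_{4}  →  sig = (2;(1))
  • {3,6}:  v_{3} + v_{6} = v_{1}  →  sig = (2;(1))
  • {4,5}:  v_{4} + v_{5} = v_{0}  →  sig = (2;(1))
  • {0,3}:  v_{0} + v_{3} = 2·v_{4}  →  sig = (2;(2))
  • {1,2}:  v_{1} + v_{2} = 2·v_{3}  →  sig = (2;(2))
  • {2,5}:  v_{2} + v_{5} = 2·v_{4}  →  sig = (2;(2))
  • {0,2}:  v_{0} + v_{2} = 3·v_{4}  →  sig = (2;(3))

Signatures (|P|; sorted positive RHS coefficients), sorted:
{ (2;()) ×2,  (2;(1)) ×8,  (2;(2)) ×3,  (2;(3)) }


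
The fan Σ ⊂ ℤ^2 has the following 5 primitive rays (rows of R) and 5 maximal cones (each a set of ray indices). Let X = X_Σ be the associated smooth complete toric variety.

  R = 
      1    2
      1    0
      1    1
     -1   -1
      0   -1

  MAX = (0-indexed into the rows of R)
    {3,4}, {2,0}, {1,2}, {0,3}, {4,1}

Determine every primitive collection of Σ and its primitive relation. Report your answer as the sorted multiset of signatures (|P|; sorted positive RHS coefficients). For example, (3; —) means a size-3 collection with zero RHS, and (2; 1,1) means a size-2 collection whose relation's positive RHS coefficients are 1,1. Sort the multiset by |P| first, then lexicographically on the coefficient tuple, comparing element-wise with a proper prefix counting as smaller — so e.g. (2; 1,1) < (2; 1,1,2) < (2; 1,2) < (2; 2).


|primitive collections| = 5. Relations:

  • {2,3}:  v_{2} + v_{3} = 0 — sig = (2; —)
  • {0,4}:  v_{0} + v_{4} = v_{2} — sig = (2; 1)
  • {1,3}:  v_{1} + v_{3} = v_{4} — sig = (2; 1)
  • {2,4}:  v_{2} + v_{4} = v_{1} — sig = (2; 1)
  • {0,1}:  v_{0} + v_{1} = 2·v_{2} — sig = (2; 2)

Sorted signature multiset PRS(X):
[(2; —), (2; 1), (2; 1), (2; 1), (2; 2)]


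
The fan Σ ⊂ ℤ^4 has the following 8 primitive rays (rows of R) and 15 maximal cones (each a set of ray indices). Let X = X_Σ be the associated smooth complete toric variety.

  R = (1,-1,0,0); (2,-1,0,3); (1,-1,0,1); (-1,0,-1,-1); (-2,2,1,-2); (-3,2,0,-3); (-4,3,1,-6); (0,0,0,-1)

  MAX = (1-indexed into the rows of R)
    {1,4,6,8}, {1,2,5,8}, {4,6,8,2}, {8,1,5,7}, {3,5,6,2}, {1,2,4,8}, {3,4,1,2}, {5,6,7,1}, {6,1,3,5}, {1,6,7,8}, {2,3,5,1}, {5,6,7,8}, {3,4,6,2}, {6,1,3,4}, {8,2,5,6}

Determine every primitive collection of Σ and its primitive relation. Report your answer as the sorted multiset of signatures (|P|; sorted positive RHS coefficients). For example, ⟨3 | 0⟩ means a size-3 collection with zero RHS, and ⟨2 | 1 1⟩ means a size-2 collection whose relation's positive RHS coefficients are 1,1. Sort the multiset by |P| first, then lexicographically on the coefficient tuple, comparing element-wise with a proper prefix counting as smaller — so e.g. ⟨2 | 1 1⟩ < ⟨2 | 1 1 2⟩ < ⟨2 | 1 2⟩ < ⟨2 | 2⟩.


Σ has 7 primitive collections:

  P={3,8}:  v_{3} + v_{8} = v_{1}  ⟹  sig = ⟨2 | 1⟩
  P={4,5}:  v_{4} + v_{5} = v_{6}  ⟹  sig = ⟨2 | 1⟩
  P={2,7}:  v_{2} + v_{7} = v_{5} + v_{8}  ⟹  sig = ⟨2 | 1 1⟩
  P={3,7}:  v_{3} + v_{7} = 2·v_{1} + v_{5} + v_{6}  ⟹  sig = ⟨2 | 1 1 2⟩
  P={4,7}:  v_{4} + v_{7} = v_{1} + 2·v_{6} + v_{8}  ⟹  sig = ⟨2 | 1 1 2⟩
  P={1,2,6}:  v_{1} + v_{2} + v_{6} = 0  ⟹  sig = ⟨3 | 0⟩
  P={1,5,6,8}:  v_{1} + v_{5} + v_{6} + v_{8} = v_{7}  ⟹  sig = ⟨4 | 1⟩

Sorted signature multiset PRS(X):
    ⟨2 | 1⟩
    ⟨2 | 1⟩
    ⟨2 | 1 1⟩
    ⟨2 | 1 1 2⟩
    ⟨2 | 1 1 2⟩
    ⟨3 | 0⟩
    ⟨4 | 1⟩


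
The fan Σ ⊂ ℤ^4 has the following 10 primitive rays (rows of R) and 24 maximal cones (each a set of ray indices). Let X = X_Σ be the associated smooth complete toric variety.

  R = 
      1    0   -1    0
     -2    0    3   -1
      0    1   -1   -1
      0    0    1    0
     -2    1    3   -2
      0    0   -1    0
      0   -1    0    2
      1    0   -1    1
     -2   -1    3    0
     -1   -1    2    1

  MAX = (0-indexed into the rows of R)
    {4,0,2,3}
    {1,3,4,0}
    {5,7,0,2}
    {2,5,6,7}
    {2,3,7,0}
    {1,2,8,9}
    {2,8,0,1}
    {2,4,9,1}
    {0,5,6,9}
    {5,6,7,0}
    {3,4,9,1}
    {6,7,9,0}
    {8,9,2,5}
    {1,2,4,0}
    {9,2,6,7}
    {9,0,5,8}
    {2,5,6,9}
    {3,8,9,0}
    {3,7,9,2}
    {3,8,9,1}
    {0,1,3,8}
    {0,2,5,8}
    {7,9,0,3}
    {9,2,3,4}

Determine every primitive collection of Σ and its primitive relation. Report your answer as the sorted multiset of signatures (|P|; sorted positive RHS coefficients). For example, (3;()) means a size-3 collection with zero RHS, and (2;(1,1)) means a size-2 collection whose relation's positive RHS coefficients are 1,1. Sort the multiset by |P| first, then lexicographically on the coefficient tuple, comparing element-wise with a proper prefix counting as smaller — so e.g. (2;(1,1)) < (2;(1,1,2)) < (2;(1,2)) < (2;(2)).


18 minimal non-faces of Δ(Σ) (on 10 rays):

  • {3,5}:  v_{3} + v_{5} = 0 — sig = (2;())
  • {7,8}:  v_{7} + v_{8} = v_{9} — sig = (2;(1))
  • {1,5}:  v_{1} + v_{5} = v_{2} + v_{8} — sig = (2;(1,1))
  • {3,6}:  v_{3} + v_{6} = v_{7} + v_{9} — sig = (2;(1,1))
  • {4,5}:  v_{4} + v_{5} = v_{1} + v_{2} — sig = (2;(1,1))
  • {1,7}:  v_{1} + v_{7} = v_{2} + v_{3} + v_{9} — sig = (2;(1,1,1))
  • {1,6}:  v_{1} + v_{6} = v_{2} + 2·v_{9} — sig = (2;(1,2))
  • {6,8}:  v_{6} + v_{8} = v_{5} + 2·v_{9} — sig = (2;(1,2))
  • {4,6}:  v_{4} + v_{6} = 2·v_{2} + v_{3} + 2·v_{9} — sig = (2;(1,2,2))
  • {4,7}:  v_{4} + v_{7} = 2·v_{2} + 2·v_{3} + v_{9} — sig = (2;(1,2,2))
  • {4,8}:  v_{4} + v_{8} = 2·v_{1} — sig = (2;(2))
  • {0,2,9}:  v_{0} + v_{2} + v_{9} = 0 — sig = (3;())
  • {1,2,3}:  v_{1} + v_{2} + v_{3} = v_{4} — sig = (3;(1))
  • {2,3,8}:  v_{2} + v_{3} + v_{8} = v_{1} — sig = (3;(1))
  • {5,7,9}:  v_{5} + v_{7} + v_{9} = v_{6} — sig = (3;(1))
  • {0,1,9}:  v_{0} + v_{1} + v_{9} = v_{3} + v_{8} — sig = (3;(1,1))
  • {0,2,6}:  v_{0} + v_{2} + v_{6} = v_{5} + v_{7} — sig = (3;(1,1))
  • {0,4,9}:  v_{0} + v_{4} + v_{9} = v_{1} + v_{3} — sig = (3;(1,1))

Hence PRS(X_Σ) =
    |P|=2: 11 collections, coeffs (), (1), (1,1), (1,1), (1,1), (1,1,1), (1,2), (1,2), (1,2,2), (1,2,2), (2)
    |P|=3: 7 collections, coeffs (), (1), (1), (1), (1,1), (1,1), (1,1)


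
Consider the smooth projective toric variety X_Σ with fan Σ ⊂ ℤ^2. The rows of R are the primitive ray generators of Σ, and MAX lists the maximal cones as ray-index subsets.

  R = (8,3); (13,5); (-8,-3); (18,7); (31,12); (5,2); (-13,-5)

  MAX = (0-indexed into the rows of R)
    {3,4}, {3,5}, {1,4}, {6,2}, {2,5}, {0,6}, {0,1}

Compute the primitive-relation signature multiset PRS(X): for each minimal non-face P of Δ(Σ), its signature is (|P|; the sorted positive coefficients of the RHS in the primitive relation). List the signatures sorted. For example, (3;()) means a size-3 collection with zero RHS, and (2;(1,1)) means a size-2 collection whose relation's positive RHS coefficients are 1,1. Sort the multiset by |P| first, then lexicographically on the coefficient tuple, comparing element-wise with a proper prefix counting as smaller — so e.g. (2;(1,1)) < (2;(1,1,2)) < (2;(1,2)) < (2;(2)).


14 minimal non-faces of Δ(Σ) (on 7 rays):

  • {0,2}:  v_{0} + v_{2} = 0  ⟹  sig = (2;())
  • {1,6}:  v_{1} + v_{6} = 0  ⟹  sig = (2;())
  • {0,5}:  v_{0} + v_{5} = v_{1}  ⟹  sig = (2;(1))
  • {1,2}:  v_{1} + v_{2} = v_{5}  ⟹  sig = (2;(1))
  • {1,3}:  v_{1} + v_{3} = v_{4}  ⟹  sig = (2;(1))
  • {1,5}:  v_{1} + v_{5} = v_{3}  ⟹  sig = (2;(1))
  • {3,6}:  v_{3} + v_{6} = v_{5}  ⟹  sig = (2;(1))
  • {4,6}:  v_{4} + v_{6} = v_{3}  ⟹  sig = (2;(1))
  • {5,6}:  v_{5} + v_{6} = v_{2}  ⟹  sig = (2;(1))
  • {2,4}:  v_{2} + v_{4} = v_{3} + v_{5}  ⟹  sig = (2;(1,1))
  • {0,3}:  v_{0} + v_{3} = 2·v_{1}  ⟹  sig = (2;(2))
  • {2,3}:  v_{2} + v_{3} = 2·v_{5}  ⟹  sig = (2;(2))
  • {4,5}:  v_{4} + v_{5} = 2·v_{3}  ⟹  sig = (2;(2))
  • {0,4}:  v_{0} + v_{4} = 3·v_{1}  ⟹  sig = (2;(3))

Sorted signature multiset PRS(X):
[(2;()), (2;()), (2;(1)), (2;(1)), (2;(1)), (2;(1)), (2;(1)), (2;(1)), (2;(1)), (2;(1,1)), (2;(2)), (2;(2)), (2;(2)), (2;(3))]


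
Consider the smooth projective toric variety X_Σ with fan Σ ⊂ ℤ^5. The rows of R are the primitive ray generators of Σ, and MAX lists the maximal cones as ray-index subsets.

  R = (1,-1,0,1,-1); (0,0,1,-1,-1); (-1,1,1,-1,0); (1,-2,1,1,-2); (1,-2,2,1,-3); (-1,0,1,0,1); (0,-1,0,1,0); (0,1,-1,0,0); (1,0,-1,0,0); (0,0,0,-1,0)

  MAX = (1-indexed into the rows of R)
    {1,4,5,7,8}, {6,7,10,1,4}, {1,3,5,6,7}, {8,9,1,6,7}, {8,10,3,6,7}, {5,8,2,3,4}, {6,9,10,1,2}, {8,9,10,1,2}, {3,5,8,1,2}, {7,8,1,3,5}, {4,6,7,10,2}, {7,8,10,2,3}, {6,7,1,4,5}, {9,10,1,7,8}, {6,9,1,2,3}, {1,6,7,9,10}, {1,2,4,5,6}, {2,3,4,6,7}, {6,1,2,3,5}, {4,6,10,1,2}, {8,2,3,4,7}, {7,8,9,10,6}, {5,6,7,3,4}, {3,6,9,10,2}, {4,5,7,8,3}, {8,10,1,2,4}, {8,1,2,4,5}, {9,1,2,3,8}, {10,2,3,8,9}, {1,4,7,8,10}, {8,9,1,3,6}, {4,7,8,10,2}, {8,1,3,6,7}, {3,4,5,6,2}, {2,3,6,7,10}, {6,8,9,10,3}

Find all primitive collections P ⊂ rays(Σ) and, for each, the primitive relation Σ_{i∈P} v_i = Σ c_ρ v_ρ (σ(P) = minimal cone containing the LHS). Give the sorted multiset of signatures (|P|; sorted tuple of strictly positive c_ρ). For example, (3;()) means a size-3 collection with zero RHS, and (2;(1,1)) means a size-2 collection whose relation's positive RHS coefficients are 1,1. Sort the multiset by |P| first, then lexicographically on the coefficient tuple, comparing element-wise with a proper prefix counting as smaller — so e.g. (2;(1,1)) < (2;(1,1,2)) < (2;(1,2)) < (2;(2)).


Σ has 14 primitive collections:

  P = {5,10}:  v_{5} + v_{10} = v_{2} + v_{4}  →  sig = (2;(1,1))
  P = {4,9}:  v_{4} + v_{9} = 2·v_{1} + v_{10}  →  sig = (2;(1,2))
  P = {5,9}:  v_{5} + v_{9} = 2·v_{1} + v_{2}  →  sig = (2;(1,2))
  P = {3,7,9}:  v_{3} + v_{7} + v_{9} = 0  →  sig = (3;())
  P = {1,2,7}:  v_{1} + v_{2} + v_{7} = v_{4}  →  sig = (3;(1))
  P = {1,3,4}:  v_{1} + v_{3} + v_{4} = v_{5}  →  sig = (3;(1))
  P = {1,3,10}:  v_{1} + v_{3} + v_{10} = v_{2}  →  sig = (3;(1))
  P = {2,6,8}:  v_{2} + v_{6} + v_{8} = v_{3}  →  sig = (3;(1))
  P = {2,7,9}:  v_{2} + v_{7} + v_{9} = v_{1} + v_{10}  →  sig = (3;(1,1))
  P = {4,6,8}:  v_{4} + v_{6} + v_{8} = v_{1} + v_{3} + v_{7}  →  sig = (3;(1,1,1))
  P = {2,5,7}:  v_{2} + v_{5} + v_{7} = v_{3} + 2·v_{4}  →  sig = (3;(1,2))
  P = {3,4,10}:  v_{3} + v_{4} + v_{10} = 2·v_{2} + v_{7}  →  sig = (3;(1,2))
  P = {5,6,8}:  v_{5} + v_{6} + v_{8} = 2·v_{1} + 2·v_{3} + v_{7}  →  sig = (3;(1,2,2))
  P = {1,6,8,10}:  v_{1} + v_{6} + v_{8} + v_{10} = 0  →  sig = (4;())

Signatures (|P|; sorted positive RHS coefficients), sorted:
[(2;(1,1)), (2;(1,2)), (2;(1,2)), (3;()), (3;(1)), (3;(1)), (3;(1)), (3;(1)), (3;(1,1)), (3;(1,1,1)), (3;(1,2)), (3;(1,2)), (3;(1,2,2)), (4;())]


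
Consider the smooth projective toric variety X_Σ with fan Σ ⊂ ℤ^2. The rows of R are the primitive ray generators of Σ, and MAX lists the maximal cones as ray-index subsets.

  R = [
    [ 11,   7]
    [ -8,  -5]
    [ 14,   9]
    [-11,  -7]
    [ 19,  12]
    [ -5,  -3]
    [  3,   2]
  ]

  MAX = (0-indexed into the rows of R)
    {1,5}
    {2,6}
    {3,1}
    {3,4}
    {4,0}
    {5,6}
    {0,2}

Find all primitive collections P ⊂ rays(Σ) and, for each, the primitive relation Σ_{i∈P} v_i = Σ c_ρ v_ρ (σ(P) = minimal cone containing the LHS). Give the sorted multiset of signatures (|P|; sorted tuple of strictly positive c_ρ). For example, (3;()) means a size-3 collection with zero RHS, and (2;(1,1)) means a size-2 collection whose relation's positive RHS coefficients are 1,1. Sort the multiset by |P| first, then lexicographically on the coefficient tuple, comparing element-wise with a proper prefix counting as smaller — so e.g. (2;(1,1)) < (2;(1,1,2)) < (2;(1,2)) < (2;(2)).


Minimal non-faces — 14 found among 7 rays, 7 max cones:

  • {0,3}:  v_{0} + v_{3} = 0  so sig = (2;())
  • {0,1}:  v_{0} + v_{1} = v_{6}  so sig = (2;(1))
  • {0,6}:  v_{0} + v_{6} = v_{2}  so sig = (2;(1))
  • {1,4}:  v_{1} + v_{4} = v_{0}  so sig = (2;(1))
  • {1,6}:  v_{1} + v_{6} = v_{5}  so sig = (2;(1))
  • {2,3}:  v_{2} + v_{3} = v_{6}  so sig = (2;(1))
  • {3,6}:  v_{3} + v_{6} = v_{1}  so sig = (2;(1))
  • {4,5}:  v_{4} + v_{5} = v_{2}  so sig = (2;(1))
  • {0,5}:  v_{0} + v_{5} = 2·v_{6}  so sig = (2;(2))
  • {1,2}:  v_{1} + v_{2} = 2·v_{6}  so sig = (2;(2))
  • {3,5}:  v_{3} + v_{5} = 2·v_{1}  so sig = (2;(2))
  • {4,6}:  v_{4} + v_{6} = 2·v_{0}  so sig = (2;(2))
  • {2,4}:  v_{2} + v_{4} = 3·v_{0}  so sig = (2;(3))
  • {2,5}:  v_{2} + v_{5} = 3·v_{6}  so sig = (2;(3))

Hence PRS(X_Σ) =
    |P|=2: 14 collections, coeffs (), (1), (1), (1), (1), (1), (1), (1), (2), (2), (2), (2), (3), (3)


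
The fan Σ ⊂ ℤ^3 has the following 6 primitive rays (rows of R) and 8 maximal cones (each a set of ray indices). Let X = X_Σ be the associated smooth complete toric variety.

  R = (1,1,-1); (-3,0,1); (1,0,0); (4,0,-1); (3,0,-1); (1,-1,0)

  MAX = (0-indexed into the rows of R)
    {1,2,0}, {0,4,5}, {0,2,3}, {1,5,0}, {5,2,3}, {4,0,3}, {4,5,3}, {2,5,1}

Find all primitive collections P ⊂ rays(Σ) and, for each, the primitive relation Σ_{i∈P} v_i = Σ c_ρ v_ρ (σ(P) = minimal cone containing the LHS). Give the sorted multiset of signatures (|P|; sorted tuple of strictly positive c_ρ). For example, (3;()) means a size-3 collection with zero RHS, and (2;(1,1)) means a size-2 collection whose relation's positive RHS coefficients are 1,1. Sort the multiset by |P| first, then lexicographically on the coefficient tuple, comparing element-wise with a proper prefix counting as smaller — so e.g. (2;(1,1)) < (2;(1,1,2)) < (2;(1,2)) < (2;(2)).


The 5 primitive collections of Σ (r=6, n=3):

  P = {1,4}:  v_{1} + v_{4} = 0  ⟹  sig = (2;())
  P = {1,3}:  v_{1} + v_{3} = v_{2}  ⟹  sig = (2;(1))
  P = {2,4}:  v_{2} + v_{4} = v_{3}  ⟹  sig = (2;(1))
  P = {0,2,5}:  v_{0} + v_{2} + v_{5} = v_{4}  ⟹  sig = (3;(1))
  P = {0,3,5}:  v_{0} + v_{3} + v_{5} = 2·v_{4}  ⟹  sig = (3;(2))

so the primitive-relation signature multiset is
{ (2;()),  (2;(1)) ×2,  (3;(1)),  (3;(2)) }


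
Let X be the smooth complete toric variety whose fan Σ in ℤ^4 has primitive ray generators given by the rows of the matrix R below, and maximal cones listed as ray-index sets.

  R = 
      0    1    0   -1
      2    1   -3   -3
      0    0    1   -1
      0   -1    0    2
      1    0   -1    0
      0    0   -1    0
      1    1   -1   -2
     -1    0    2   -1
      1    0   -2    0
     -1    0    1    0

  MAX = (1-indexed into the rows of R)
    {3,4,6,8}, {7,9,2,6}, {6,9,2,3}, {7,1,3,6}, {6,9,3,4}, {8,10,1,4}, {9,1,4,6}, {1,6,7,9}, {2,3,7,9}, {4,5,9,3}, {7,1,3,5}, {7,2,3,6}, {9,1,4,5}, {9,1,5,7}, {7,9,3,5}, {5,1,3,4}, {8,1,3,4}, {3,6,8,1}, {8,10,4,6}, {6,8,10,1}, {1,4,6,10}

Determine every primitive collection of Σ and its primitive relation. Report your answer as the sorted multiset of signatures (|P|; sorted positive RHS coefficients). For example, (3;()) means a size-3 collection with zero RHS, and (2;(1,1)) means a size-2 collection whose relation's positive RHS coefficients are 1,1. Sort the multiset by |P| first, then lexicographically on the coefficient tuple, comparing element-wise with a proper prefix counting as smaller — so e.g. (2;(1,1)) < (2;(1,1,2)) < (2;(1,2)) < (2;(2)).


The 18 primitive collections of Σ (r=10, n=4):

  {5,10}:  v_{5} + v_{10} = 0  so sig = (2;())
  {3,10}:  v_{3} + v_{10} = v_{8}  so sig = (2;(1))
  {4,7}:  v_{4} + v_{7} = v_{5}  so sig = (2;(1))
  {5,6}:  v_{5} + v_{6} = v_{9}  so sig = (2;(1))
  {5,8}:  v_{5} + v_{8} = v_{3}  so sig = (2;(1))
  {9,10}:  v_{9} + v_{10} = v_{6}  so sig = (2;(1))
  {8,9}:  v_{8} + v_{9} = v_{3} + v_{6}  so sig = (2;(1,1))
  {7,10}:  v_{7} + v_{10} = v_{1} + v_{3} + v_{6}  so sig = (2;(1,1,1))
  {2,5}:  v_{2} + v_{5} = v_{3} + v_{7} + 2·v_{9}  so sig = (2;(1,1,2))
  {2,10}:  v_{2} + v_{10} = v_{3} + 2·v_{6} + v_{7}  so sig = (2;(1,1,2))
  {7,8}:  v_{7} + v_{8} = v_{1} + 2·v_{3} + v_{6}  so sig = (2;(1,1,2))
  {1,2}:  v_{1} + v_{2} = v_{6} + 2·v_{7}  so sig = (2;(1,2))
  {2,4}:  v_{2} + v_{4} = v_{3} + 2·v_{9}  so sig = (2;(1,2))
  {2,8}:  v_{2} + v_{8} = 2·v_{3} + 2·v_{6} + v_{7}  so sig = (2;(1,2,2))
  {1,3,9}:  v_{1} + v_{3} + v_{9} = v_{7}  so sig = (3;(1))
  {1,3,4,6}:  v_{1} + v_{3} + v_{4} + v_{6} = 0  so sig = (4;())
  {1,4,6,8}:  v_{1} + v_{4} + v_{6} + v_{8} = v_{10}  so sig = (4;(1))
  {3,6,7,9}:  v_{3} + v_{6} + v_{7} + v_{9} = v_{2}  so sig = (4;(1))

Sorted signature multiset PRS(X):
{ (2;()),  (2;(1)) ×5,  (2;(1,1)),  (2;(1,1,1)),  (2;(1,1,2)) ×3,  (2;(1,2)) ×2,  (2;(1,2,2)),  (3;(1)),  (4;()),  (4;(1)) ×2 }


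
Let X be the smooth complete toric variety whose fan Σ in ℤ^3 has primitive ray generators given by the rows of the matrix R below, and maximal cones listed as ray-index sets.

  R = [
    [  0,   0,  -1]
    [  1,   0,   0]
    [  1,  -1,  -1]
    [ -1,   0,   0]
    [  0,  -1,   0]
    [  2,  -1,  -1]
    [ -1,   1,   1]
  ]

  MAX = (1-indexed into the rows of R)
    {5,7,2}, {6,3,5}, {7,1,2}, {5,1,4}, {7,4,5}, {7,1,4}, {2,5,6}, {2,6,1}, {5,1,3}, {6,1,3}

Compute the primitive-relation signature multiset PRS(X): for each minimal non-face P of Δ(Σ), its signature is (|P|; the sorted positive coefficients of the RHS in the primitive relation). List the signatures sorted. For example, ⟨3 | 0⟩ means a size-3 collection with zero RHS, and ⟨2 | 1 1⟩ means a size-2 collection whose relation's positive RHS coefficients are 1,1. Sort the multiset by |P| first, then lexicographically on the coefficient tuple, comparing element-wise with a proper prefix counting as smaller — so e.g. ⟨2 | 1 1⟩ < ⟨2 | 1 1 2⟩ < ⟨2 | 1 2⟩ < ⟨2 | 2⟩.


Minimal non-faces — 9 found among 7 rays, 10 max cones:

  • {2,4}:  v_{2} + v_{4} = 0 — sig = ⟨2 | 0⟩
  • {3,7}:  v_{3} + v_{7} = 0 — sig = ⟨2 | 0⟩
  • {2,3}:  v_{2} + v_{3} = v_{6} — sig = ⟨2 | 1⟩
  • {4,6}:  v_{4} + v_{6} = v_{3} — sig = ⟨2 | 1⟩
  • {6,7}:  v_{6} + v_{7} = v_{2} — sig = ⟨2 | 1⟩
  • {3,4}:  v_{3} + v_{4} = v_{1} + v_{5} — sig = ⟨2 | 1 1⟩
  • {1,2,5}:  v_{1} + v_{2} + v_{5} = v_{3} — sig = ⟨3 | 1⟩
  • {1,5,7}:  v_{1} + v_{5} + v_{7} = v_{4} — sig = ⟨3 | 1⟩
  • {1,5,6}:  v_{1} + v_{5} + v_{6} = 2·v_{3} — sig = ⟨3 | 2⟩

Hence PRS(X_Σ) =
[⟨2 | 0⟩, ⟨2 | 0⟩, ⟨2 | 1⟩, ⟨2 | 1⟩, ⟨2 | 1⟩, ⟨2 | 1 1⟩, ⟨3 | 1⟩, ⟨3 | 1⟩, ⟨3 | 2⟩]


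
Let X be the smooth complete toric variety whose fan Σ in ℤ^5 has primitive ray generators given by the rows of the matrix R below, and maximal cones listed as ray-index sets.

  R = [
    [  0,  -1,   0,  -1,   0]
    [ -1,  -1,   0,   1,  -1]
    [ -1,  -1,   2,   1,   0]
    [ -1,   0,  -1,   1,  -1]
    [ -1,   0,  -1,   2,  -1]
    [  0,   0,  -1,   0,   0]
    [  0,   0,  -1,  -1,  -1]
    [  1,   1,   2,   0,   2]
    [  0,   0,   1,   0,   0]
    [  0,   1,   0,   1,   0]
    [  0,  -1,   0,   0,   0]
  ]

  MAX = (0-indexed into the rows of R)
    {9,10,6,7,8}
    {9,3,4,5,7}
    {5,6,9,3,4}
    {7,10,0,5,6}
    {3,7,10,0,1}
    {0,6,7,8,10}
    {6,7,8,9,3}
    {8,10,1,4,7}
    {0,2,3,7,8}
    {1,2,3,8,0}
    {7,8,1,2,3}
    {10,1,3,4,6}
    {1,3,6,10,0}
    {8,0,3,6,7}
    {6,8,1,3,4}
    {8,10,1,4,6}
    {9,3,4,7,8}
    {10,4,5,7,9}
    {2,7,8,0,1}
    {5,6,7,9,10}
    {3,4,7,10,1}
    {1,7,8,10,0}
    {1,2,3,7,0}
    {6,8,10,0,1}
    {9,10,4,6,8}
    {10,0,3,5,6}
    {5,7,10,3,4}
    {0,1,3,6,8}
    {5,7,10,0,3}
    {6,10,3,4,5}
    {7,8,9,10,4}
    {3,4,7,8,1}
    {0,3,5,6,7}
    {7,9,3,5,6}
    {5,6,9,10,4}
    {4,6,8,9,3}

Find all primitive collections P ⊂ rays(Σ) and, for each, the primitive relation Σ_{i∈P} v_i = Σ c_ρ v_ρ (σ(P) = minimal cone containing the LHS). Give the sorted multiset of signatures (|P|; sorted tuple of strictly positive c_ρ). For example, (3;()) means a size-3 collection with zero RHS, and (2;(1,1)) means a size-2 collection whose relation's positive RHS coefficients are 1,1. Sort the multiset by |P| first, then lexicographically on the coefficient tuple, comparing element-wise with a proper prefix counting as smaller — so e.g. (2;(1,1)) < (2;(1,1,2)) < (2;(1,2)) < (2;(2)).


16 collections generate NE(X_Σ); each relation:

  P = {0,9}:  v_{0} + v_{9} = 0  ⟹  sig = (2;())
  P = {5,8}:  v_{5} + v_{8} = 0  ⟹  sig = (2;())
  P = {0,4}:  v_{0} + v_{4} = v_{3} + v_{10}  ⟹  sig = (2;(1,1))
  P = {1,5}:  v_{1} + v_{5} = v_{3} + v_{10}  ⟹  sig = (2;(1,1))
  P = {1,9}:  v_{1} + v_{9} = v_{4} + v_{8}  ⟹  sig = (2;(1,1))
  P = {2,5}:  v_{2} + v_{5} = v_{0} + v_{1} + v_{3} + v_{7}  ⟹  sig = (2;(1,1,1,1))
  P = {2,9}:  v_{2} + v_{9} = v_{1} + v_{3} + v_{7} + v_{8}  ⟹  sig = (2;(1,1,1,1))
  P = {2,4}:  v_{2} + v_{4} = 2·v_{1} + v_{3} + v_{7}  ⟹  sig = (2;(1,1,2))
  P = {2,6}:  v_{2} + v_{6} = v_{0} + v_{3} + 2·v_{8}  ⟹  sig = (2;(1,1,2))
  P = {2,10}:  v_{2} + v_{10} = v_{0} + 2·v_{1} + v_{7}  ⟹  sig = (2;(1,1,2))
  P = {1,6,7}:  v_{1} + v_{6} + v_{7} = v_{8}  ⟹  sig = (3;(1))
  P = {3,8,10}:  v_{3} + v_{8} + v_{10} = v_{1}  ⟹  sig = (3;(1))
  P = {3,9,10}:  v_{3} + v_{9} + v_{10} = v_{4}  ⟹  sig = (3;(1))
  P = {4,6,7}:  v_{4} + v_{6} + v_{7} = v_{9}  ⟹  sig = (3;(1))
  P = {3,6,7,10}:  v_{3} + v_{6} + v_{7} + v_{10} = 0  ⟹  sig = (4;())
  P = {0,1,3,7,8}:  v_{0} + v_{1} + v_{3} + v_{7} + v_{8} = v_{2}  ⟹  sig = (5;(1))

Signatures (|P|; sorted positive RHS coefficients), sorted:
    |P|=2: 10 collections, coeffs (), (), (1,1), (1,1), (1,1), (1,1,1,1), (1,1,1,1), (1,1,2), (1,1,2), (1,1,2)
    |P|=3: 4 collections, coeffs (1), (1), (1), (1)
    |P|=4: 1 collection, coeffs ()
    |P|=5: 1 collection, coeffs (1)


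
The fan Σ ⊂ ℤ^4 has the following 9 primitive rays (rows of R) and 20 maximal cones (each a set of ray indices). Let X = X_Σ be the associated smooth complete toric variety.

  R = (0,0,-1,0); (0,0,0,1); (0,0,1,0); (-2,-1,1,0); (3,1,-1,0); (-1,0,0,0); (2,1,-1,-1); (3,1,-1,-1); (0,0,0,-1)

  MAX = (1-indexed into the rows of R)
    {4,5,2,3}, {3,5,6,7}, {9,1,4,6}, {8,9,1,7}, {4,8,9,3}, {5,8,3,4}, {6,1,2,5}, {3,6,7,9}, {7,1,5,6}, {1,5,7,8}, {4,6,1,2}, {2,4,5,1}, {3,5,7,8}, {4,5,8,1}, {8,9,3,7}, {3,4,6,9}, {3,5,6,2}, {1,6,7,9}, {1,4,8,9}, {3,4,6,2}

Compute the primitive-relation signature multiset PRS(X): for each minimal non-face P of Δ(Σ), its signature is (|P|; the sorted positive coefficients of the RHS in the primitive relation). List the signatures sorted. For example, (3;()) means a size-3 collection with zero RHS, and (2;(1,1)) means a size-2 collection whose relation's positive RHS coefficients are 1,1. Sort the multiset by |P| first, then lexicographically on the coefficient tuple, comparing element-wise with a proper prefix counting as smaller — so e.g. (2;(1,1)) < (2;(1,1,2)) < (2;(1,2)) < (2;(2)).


8 minimal non-faces of Δ(Σ) (on 9 rays):

  {1,3}:  v_{1} + v_{3} = 0 ; sig = (2;())
  {2,9}:  v_{2} + v_{9} = 0 ; sig = (2;())
  {2,8}:  v_{2} + v_{8} = v_{5} ; sig = (2;(1))
  {4,7}:  v_{4} + v_{7} = v_{9} ; sig = (2;(1))
  {5,9}:  v_{5} + v_{9} = v_{8} ; sig = (2;(1))
  {6,8}:  v_{6} + v_{8} = v_{7} ; sig = (2;(1))
  {2,7}:  v_{2} + v_{7} = v_{5} + v_{6} ; sig = (2;(1,1))
  {4,5,6}:  v_{4} + v_{5} + v_{6} = 0 ; sig = (3;())

Signatures (|P|; sorted positive RHS coefficients), sorted:
    (2;())
    (2;())
    (2;(1))
    (2;(1))
    (2;(1))
    (2;(1))
    (2;(1,1))
    (3;())


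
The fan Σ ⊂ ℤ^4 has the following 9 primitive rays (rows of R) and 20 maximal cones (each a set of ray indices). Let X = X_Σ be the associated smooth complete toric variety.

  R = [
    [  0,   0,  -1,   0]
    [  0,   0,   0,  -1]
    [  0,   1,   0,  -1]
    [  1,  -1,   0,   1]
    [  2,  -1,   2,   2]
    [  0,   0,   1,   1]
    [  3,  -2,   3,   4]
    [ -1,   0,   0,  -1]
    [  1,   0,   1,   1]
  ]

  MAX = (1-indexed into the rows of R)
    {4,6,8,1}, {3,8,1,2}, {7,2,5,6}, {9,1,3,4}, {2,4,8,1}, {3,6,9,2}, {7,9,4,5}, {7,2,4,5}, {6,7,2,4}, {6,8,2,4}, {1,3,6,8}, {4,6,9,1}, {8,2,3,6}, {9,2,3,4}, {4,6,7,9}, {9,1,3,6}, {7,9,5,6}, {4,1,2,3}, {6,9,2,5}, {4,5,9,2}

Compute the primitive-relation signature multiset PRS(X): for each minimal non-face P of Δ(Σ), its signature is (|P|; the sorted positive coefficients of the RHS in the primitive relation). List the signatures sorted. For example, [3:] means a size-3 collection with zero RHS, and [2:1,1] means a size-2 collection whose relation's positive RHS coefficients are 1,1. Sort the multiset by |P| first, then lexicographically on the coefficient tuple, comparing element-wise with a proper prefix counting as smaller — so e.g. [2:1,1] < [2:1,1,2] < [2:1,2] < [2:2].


Primitive collections (14):

  P = {1,5}:  v_{1} + v_{5} = v_{4} + v_{9} — sig = [2:1,1]
  P = {3,7}:  v_{3} + v_{7} = v_{5} + v_{9} — sig = [2:1,1]
  P = {8,9}:  v_{8} + v_{9} = v_{2} + v_{6} — sig = [2:1,1]
  P = {1,7}:  v_{1} + v_{7} = 2·v_{4} + v_{6} + v_{9} — sig = [2:1,1,2]
  P = {3,5}:  v_{3} + v_{5} = v_{2} + 2·v_{9} — sig = [2:1,2]
  P = {5,8}:  v_{5} + v_{8} = 2·v_{2} + v_{4} + 2·v_{6} — sig = [2:1,2,2]
  P = {7,8}:  v_{7} + v_{8} = 2·v_{2} + 2·v_{4} + 3·v_{6} — sig = [2:2,2,3]
  P = {1,2,6}:  v_{1} + v_{2} + v_{6} = 0 — sig = [3:]
  P = {3,4,6}:  v_{3} + v_{4} + v_{6} = v_{9} — sig = [3:1]
  P = {3,4,8}:  v_{3} + v_{4} + v_{8} = v_{2} — sig = [3:1]
  P = {4,5,6}:  v_{4} + v_{5} + v_{6} = v_{7} — sig = [3:1]
  P = {1,2,9}:  v_{1} + v_{2} + v_{9} = v_{3} + v_{4} — sig = [3:1,1]
  P = {2,7,9}:  v_{2} + v_{7} + v_{9} = 2·v_{5} — sig = [3:2]
  P = {2,4,6,9}:  v_{2} + v_{4} + v_{6} + v_{9} = v_{5} — sig = [4:1]

Sorted signature multiset PRS(X):
[[2:1,1], [2:1,1], [2:1,1], [2:1,1,2], [2:1,2], [2:1,2,2], [2:2,2,3], [3:], [3:1], [3:1], [3:1], [3:1,1], [3:2], [4:1]]


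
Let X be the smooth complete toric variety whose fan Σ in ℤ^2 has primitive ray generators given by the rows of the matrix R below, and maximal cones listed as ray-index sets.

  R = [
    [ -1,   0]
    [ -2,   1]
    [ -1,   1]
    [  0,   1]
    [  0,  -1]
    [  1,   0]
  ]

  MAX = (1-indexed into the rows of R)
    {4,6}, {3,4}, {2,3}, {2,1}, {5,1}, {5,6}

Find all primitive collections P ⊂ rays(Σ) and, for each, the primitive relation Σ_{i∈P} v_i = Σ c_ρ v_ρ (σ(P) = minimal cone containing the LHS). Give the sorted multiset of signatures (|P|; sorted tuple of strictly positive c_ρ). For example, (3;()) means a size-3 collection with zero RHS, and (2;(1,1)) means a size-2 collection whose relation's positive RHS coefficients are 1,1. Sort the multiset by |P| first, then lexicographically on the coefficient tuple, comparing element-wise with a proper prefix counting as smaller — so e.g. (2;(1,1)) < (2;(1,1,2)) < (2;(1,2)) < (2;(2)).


9 collections generate NE(X_Σ); each relation:

  • {1,6}:  v_{1} + v_{6} = 0  →  sig = (2;())
  • {4,5}:  v_{4} + v_{5} = 0  →  sig = (2;())
  • {1,3}:  v_{1} + v_{3} = v_{2}  →  sig = (2;(1))
  • {1,4}:  v_{1} + v_{4} = v_{3}  →  sig = (2;(1))
  • {2,6}:  v_{2} + v_{6} = v_{3}  →  sig = (2;(1))
  • {3,5}:  v_{3} + v_{5} = v_{1}  →  sig = (2;(1))
  • {3,6}:  v_{3} + v_{6} = v_{4}  →  sig = (2;(1))
  • {2,4}:  v_{2} + v_{4} = 2·v_{3}  →  sig = (2;(2))
  • {2,5}:  v_{2} + v_{5} = 2·v_{1}  →  sig = (2;(2))

Sorted signature multiset PRS(X):
{ (2;()) ×2,  (2;(1)) ×5,  (2;(2)) ×2 }


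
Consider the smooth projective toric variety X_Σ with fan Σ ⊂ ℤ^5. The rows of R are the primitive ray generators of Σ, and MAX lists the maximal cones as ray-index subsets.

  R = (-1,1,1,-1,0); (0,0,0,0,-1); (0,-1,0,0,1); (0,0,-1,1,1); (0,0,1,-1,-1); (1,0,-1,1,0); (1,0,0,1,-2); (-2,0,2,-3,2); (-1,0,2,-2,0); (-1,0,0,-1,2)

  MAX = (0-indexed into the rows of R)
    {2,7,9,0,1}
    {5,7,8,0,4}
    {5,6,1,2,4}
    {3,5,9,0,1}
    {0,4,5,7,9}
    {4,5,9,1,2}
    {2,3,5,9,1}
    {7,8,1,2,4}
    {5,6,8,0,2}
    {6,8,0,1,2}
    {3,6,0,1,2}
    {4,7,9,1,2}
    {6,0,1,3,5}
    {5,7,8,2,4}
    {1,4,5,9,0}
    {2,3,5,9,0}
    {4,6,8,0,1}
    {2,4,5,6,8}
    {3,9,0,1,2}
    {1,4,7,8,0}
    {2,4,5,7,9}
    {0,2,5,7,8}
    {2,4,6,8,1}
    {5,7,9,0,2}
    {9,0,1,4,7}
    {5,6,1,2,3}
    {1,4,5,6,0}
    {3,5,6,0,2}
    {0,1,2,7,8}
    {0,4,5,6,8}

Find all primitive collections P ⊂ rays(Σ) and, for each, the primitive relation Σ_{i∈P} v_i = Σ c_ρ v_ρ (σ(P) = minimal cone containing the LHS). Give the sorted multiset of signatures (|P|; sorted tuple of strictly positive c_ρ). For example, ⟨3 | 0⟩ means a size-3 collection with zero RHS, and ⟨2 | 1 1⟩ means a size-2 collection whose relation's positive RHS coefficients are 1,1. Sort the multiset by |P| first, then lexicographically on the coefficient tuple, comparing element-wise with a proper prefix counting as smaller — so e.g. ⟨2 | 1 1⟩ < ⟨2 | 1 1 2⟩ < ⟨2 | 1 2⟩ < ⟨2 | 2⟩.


Primitive collections (10):

  • {3,4}:  v_{3} + v_{4} = 0 — sig = ⟨2 | 0⟩
  • {6,9}:  v_{6} + v_{9} = 0 — sig = ⟨2 | 0⟩
  • {6,7}:  v_{6} + v_{7} = v_{8} — sig = ⟨2 | 1⟩
  • {8,9}:  v_{8} + v_{9} = v_{7} — sig = ⟨2 | 1⟩
  • {3,8}:  v_{3} + v_{8} = v_{0} + v_{2} — sig = ⟨2 | 1 1⟩
  • {3,7}:  v_{3} + v_{7} = v_{0} + v_{2} + v_{9} — sig = ⟨2 | 1 1 1⟩
  • {0,2,4}:  v_{0} + v_{2} + v_{4} = v_{8} — sig = ⟨3 | 1⟩
  • {1,5,8}:  v_{1} + v_{5} + v_{8} = v_{4} — sig = ⟨3 | 1⟩
  • {1,5,7}:  v_{1} + v_{5} + v_{7} = v_{4} + v_{9} — sig = ⟨3 | 1 1⟩
  • {0,1,2,5}:  v_{0} + v_{1} + v_{2} + v_{5} = 0 — sig = ⟨4 | 0⟩

Signatures (|P|; sorted positive RHS coefficients), sorted:
    ⟨2 | 0⟩
    ⟨2 | 0⟩
    ⟨2 | 1⟩
    ⟨2 | 1⟩
    ⟨2 | 1 1⟩
    ⟨2 | 1 1 1⟩
    ⟨3 | 1⟩
    ⟨3 | 1⟩
    ⟨3 | 1 1⟩
    ⟨4 | 0⟩


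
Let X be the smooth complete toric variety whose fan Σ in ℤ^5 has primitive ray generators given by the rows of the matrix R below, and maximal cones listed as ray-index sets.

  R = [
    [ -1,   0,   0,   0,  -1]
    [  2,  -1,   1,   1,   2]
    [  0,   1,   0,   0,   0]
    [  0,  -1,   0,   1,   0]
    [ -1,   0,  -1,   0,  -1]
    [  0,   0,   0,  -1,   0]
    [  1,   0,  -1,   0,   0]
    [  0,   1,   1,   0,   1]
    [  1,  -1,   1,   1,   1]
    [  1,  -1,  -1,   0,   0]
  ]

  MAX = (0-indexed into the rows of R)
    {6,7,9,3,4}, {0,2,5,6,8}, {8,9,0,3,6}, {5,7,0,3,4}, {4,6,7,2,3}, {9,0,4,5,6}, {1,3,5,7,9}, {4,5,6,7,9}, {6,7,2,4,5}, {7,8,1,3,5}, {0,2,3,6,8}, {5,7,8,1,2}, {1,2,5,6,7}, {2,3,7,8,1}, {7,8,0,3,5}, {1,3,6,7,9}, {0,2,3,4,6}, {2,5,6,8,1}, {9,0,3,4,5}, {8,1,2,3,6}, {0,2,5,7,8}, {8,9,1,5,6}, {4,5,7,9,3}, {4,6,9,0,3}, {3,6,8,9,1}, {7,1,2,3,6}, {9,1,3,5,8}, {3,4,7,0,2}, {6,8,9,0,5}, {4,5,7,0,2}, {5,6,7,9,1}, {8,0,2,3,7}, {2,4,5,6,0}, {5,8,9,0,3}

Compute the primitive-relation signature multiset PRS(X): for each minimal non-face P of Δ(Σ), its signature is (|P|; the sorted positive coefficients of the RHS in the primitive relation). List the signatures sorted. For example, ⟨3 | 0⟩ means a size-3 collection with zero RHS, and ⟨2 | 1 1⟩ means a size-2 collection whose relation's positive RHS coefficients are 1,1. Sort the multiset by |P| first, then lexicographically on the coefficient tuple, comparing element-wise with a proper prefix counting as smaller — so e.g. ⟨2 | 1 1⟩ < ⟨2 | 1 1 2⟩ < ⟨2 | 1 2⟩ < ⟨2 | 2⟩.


|primitive collections| = 10. Relations:

  • {0,1}:  v_{0} + v_{1} = v_{8} ; sig = ⟨2 | 1⟩
  • {2,9}:  v_{2} + v_{9} = v_{6} ; sig = ⟨2 | 1⟩
  • {4,8}:  v_{4} + v_{8} = v_{3} ; sig = ⟨2 | 1⟩
  • {1,4}:  v_{1} + v_{4} = v_{3} + v_{7} + v_{9} ; sig = ⟨2 | 1 1 1⟩
  • {0,7,9}:  v_{0} + v_{7} + v_{9} = 0 ; sig = ⟨3 | 0⟩
  • {2,3,5}:  v_{2} + v_{3} + v_{5} = 0 ; sig = ⟨3 | 0⟩
  • {0,6,7}:  v_{0} + v_{6} + v_{7} = v_{2} ; sig = ⟨3 | 1⟩
  • {3,5,6}:  v_{3} + v_{5} + v_{6} = v_{9} ; sig = ⟨3 | 1⟩
  • {7,8,9}:  v_{7} + v_{8} + v_{9} = v_{1} ; sig = ⟨3 | 1⟩
  • {6,7,8}:  v_{6} + v_{7} + v_{8} = v_{1} + v_{2} ; sig = ⟨3 | 1 1⟩

Sorted signature multiset PRS(X):
    |P|=2: 4 collections, coeffs (1), (1), (1), (1,1,1)
    |P|=3: 6 collections, coeffs (), (), (1), (1), (1), (1,1)
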